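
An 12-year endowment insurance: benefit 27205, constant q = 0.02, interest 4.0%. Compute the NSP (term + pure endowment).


Term component = 4623.6552
Pure endowment = 12_p_x * v^12 * benefit = 0.784717 * 0.624597 * 27205 = 13334.0343
NSP = 17957.6895


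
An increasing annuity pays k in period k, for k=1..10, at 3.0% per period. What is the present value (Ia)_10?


(Ia)_n = sum_{k=1}^{n} k * v^k, v = 1/(1+i)
v = 0.970874
Sum computed term by term:
(Ia)_10 = 44.839


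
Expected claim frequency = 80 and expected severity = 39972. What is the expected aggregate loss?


E[S] = E[N] * E[X]
= 80 * 39972
= 3.1978e+06


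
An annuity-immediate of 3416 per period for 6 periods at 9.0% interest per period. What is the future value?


FV = PMT * ((1+i)^n - 1) / i
= 3416 * ((1.09)^6 - 1) / 0.09
= 3416 * (1.6771 - 1) / 0.09
= 25699.7109


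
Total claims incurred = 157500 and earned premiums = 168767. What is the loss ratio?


Loss ratio = claims / premiums
= 157500 / 168767
= 0.9332


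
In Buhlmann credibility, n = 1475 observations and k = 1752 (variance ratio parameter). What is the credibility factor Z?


Z = n / (n + k)
= 1475 / (1475 + 1752)
= 1475 / 3227
= 0.4571


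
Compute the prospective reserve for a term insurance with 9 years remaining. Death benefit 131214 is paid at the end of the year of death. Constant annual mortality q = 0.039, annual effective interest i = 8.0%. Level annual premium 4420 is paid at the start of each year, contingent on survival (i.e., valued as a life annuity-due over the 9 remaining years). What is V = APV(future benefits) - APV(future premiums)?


v = 1/(1+i) = 0.925926
APV(future benefits) per unit = sum_{k=0}^{8} k_p_x * q * v^(k+1) = 0.213123
APV(future benefits) = 131214 * 0.213123 = 27964.7542
Life annuity-due factor ä_{x:9} = sum_{k=0}^{8} k_p_x * v^k = 5.901875
APV(future premiums) = 4420 * 5.901875 = 26086.2858
V = 27964.7542 - 26086.2858
= 1878.4683


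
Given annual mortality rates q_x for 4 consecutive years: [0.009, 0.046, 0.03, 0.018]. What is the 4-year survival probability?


p_k = 1 - q_k for each year
Survival = product of (1 - q_k)
= 0.991 * 0.954 * 0.97 * 0.982
= 0.9005


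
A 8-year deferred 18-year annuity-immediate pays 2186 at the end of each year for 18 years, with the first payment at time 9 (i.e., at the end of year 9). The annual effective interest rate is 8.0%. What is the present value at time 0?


PV at time 8 of the 18-year annuity-immediate:
a_n = 2186 * (1-(1+0.08)^(-18))/0.08 = 20486.9453
Discount back 8 years to time 0:
PV = 20486.9453 * (1+0.08)^(-8)
= 20486.9453 * 0.540269
= 11068.4591


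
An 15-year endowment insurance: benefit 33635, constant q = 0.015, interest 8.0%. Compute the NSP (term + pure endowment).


Term component = 3976.2046
Pure endowment = 15_p_x * v^15 * benefit = 0.797156 * 0.315242 * 33635 = 8452.3711
NSP = 12428.5757


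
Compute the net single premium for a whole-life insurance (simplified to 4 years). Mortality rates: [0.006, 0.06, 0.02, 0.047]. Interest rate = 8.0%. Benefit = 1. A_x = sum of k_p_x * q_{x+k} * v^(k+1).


v = 0.925926
Year 0: k_p_x=1.0, q=0.006, term=0.005556
Year 1: k_p_x=0.994, q=0.06, term=0.051132
Year 2: k_p_x=0.93436, q=0.02, term=0.014835
Year 3: k_p_x=0.915673, q=0.047, term=0.031633
A_x = 0.1032


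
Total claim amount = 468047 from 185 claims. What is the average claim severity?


severity = total / number
= 468047 / 185
= 2529.9838


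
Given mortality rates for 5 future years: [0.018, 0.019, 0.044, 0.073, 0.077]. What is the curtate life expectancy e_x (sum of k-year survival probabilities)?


e_x = sum_{k=1}^{n} k_p_x
k_p_x values:
  1_p_x = 0.982
  2_p_x = 0.963342
  3_p_x = 0.920955
  4_p_x = 0.853725
  5_p_x = 0.787988
e_x = 4.508


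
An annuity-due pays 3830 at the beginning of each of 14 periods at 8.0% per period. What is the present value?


PV_due = PMT * (1-(1+i)^(-n))/i * (1+i)
PV_immediate = 31575.4276
PV_due = 31575.4276 * 1.08
= 34101.4619


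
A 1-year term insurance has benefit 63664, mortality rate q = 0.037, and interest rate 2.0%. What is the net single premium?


NSP = benefit * q * v
v = 1/(1+i) = 0.980392
NSP = 63664 * 0.037 * 0.980392
= 2309.3804


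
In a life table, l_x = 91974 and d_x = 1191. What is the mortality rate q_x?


q_x = d_x / l_x
= 1191 / 91974
= 0.0129


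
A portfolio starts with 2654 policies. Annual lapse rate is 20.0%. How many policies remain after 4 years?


remaining = initial * (1 - lapse)^years
= 2654 * (1 - 0.2)^4
= 2654 * 0.4096
= 1087.0784


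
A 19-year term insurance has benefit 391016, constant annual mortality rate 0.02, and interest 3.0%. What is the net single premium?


NSP = benefit * sum_{k=0}^{n-1} k_p_x * q * v^(k+1)
With constant q=0.02, v=0.970874
Sum = 0.244601
NSP = 391016 * 0.244601
= 95642.913


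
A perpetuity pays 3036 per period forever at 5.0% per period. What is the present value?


PV = PMT / i
= 3036 / 0.05
= 60720.0


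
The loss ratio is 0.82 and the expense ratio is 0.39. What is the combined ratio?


Combined ratio = loss ratio + expense ratio
= 0.82 + 0.39
= 1.21


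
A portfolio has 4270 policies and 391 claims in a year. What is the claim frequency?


frequency = claims / policies
= 391 / 4270
= 0.0916


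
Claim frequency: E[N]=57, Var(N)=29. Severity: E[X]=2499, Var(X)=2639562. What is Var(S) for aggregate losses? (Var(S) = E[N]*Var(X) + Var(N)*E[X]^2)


Var(S) = E[N]*Var(X) + Var(N)*E[X]^2
= 57*2639562 + 29*2499^2
= 150455034 + 181105029
= 3.3156e+08


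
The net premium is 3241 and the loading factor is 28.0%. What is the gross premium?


Gross = net * (1 + loading)
= 3241 * (1 + 0.28)
= 3241 * 1.28
= 4148.48


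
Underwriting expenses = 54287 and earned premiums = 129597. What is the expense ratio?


Expense ratio = expenses / premiums
= 54287 / 129597
= 0.4189


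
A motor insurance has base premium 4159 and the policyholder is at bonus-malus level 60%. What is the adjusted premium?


adjusted = base * BM_level / 100
= 4159 * 60 / 100
= 4159 * 0.6
= 2495.4


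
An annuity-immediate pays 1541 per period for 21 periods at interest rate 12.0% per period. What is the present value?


PV = PMT * (1 - (1+i)^(-n)) / i
= 1541 * (1 - (1+0.12)^(-21)) / 0.12
= 1541 * (1 - 0.09256) / 0.12
= 1541 * 7.562003
= 11653.047


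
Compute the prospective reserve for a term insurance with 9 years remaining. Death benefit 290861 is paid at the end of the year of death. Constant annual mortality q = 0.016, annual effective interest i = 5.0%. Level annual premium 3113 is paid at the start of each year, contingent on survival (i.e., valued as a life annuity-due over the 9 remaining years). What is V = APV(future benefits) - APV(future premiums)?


v = 1/(1+i) = 0.952381
APV(future benefits) per unit = sum_{k=0}^{8} k_p_x * q * v^(k+1) = 0.10727
APV(future benefits) = 290861 * 0.10727 = 31200.7899
Life annuity-due factor ä_{x:9} = sum_{k=0}^{8} k_p_x * v^k = 7.039623
APV(future premiums) = 3113 * 7.039623 = 21914.347
V = 31200.7899 - 21914.347
= 9286.443


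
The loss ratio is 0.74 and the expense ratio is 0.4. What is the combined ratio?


Combined ratio = loss ratio + expense ratio
= 0.74 + 0.4
= 1.14


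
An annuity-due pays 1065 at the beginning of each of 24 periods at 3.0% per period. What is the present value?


PV_due = PMT * (1-(1+i)^(-n))/i * (1+i)
PV_immediate = 18036.3524
PV_due = 18036.3524 * 1.03
= 18577.4429


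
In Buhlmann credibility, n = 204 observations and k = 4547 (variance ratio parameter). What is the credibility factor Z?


Z = n / (n + k)
= 204 / (204 + 4547)
= 204 / 4751
= 0.0429


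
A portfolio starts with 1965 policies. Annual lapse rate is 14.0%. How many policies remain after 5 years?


remaining = initial * (1 - lapse)^years
= 1965 * (1 - 0.14)^5
= 1965 * 0.470427
= 924.3891


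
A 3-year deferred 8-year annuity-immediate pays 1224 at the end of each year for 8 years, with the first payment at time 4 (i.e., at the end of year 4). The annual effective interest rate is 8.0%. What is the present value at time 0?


PV at time 3 of the 8-year annuity-immediate:
a_n = 1224 * (1-(1+0.08)^(-8))/0.08 = 7033.8861
Discount back 3 years to time 0:
PV = 7033.8861 * (1+0.08)^(-3)
= 7033.8861 * 0.793832
= 5583.7255


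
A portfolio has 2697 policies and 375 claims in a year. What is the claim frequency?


frequency = claims / policies
= 375 / 2697
= 0.139


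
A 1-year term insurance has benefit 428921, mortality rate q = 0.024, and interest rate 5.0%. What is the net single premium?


NSP = benefit * q * v
v = 1/(1+i) = 0.952381
NSP = 428921 * 0.024 * 0.952381
= 9803.9086


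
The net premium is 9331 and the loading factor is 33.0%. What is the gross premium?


Gross = net * (1 + loading)
= 9331 * (1 + 0.33)
= 9331 * 1.33
= 12410.23


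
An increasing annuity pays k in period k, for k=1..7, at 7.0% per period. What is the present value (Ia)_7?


(Ia)_n = sum_{k=1}^{n} k * v^k, v = 1/(1+i)
v = 0.934579
Sum computed term by term:
(Ia)_7 = 20.1042


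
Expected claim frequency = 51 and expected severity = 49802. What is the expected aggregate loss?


E[S] = E[N] * E[X]
= 51 * 49802
= 2.5399e+06


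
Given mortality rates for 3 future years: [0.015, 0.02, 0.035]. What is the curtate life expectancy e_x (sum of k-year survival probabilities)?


e_x = sum_{k=1}^{n} k_p_x
k_p_x values:
  1_p_x = 0.985
  2_p_x = 0.9653
  3_p_x = 0.931514
e_x = 2.8818


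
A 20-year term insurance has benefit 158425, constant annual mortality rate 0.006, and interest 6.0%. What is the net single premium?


NSP = benefit * sum_{k=0}^{n-1} k_p_x * q * v^(k+1)
With constant q=0.006, v=0.943396
Sum = 0.065778
NSP = 158425 * 0.065778
= 10420.8214


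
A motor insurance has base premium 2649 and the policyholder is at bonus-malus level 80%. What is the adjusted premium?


adjusted = base * BM_level / 100
= 2649 * 80 / 100
= 2649 * 0.8
= 2119.2


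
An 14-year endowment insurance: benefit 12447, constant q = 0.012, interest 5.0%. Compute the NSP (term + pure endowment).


Term component = 1381.5507
Pure endowment = 14_p_x * v^14 * benefit = 0.844495 * 0.505068 * 12447 = 5308.9878
NSP = 6690.5385


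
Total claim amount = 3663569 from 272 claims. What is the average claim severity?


severity = total / number
= 3663569 / 272
= 13469.0037


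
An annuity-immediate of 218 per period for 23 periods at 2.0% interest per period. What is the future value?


FV = PMT * ((1+i)^n - 1) / i
= 218 * ((1.02)^23 - 1) / 0.02
= 218 * (1.576899 - 1) / 0.02
= 6288.202


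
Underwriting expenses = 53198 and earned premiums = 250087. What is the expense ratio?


Expense ratio = expenses / premiums
= 53198 / 250087
= 0.2127


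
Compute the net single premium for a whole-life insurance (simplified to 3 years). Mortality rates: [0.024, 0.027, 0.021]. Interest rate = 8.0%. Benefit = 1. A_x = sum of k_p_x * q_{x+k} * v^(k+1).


v = 0.925926
Year 0: k_p_x=1.0, q=0.024, term=0.022222
Year 1: k_p_x=0.976, q=0.027, term=0.022593
Year 2: k_p_x=0.949648, q=0.021, term=0.015831
A_x = 0.0606


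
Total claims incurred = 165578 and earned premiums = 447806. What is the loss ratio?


Loss ratio = claims / premiums
= 165578 / 447806
= 0.3698


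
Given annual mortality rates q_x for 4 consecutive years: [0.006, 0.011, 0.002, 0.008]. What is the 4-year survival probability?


p_k = 1 - q_k for each year
Survival = product of (1 - q_k)
= 0.994 * 0.989 * 0.998 * 0.992
= 0.9733


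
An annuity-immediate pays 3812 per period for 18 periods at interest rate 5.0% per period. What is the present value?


PV = PMT * (1 - (1+i)^(-n)) / i
= 3812 * (1 - (1+0.05)^(-18)) / 0.05
= 3812 * (1 - 0.415521) / 0.05
= 3812 * 11.689587
= 44560.7053


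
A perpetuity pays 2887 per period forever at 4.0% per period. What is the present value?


PV = PMT / i
= 2887 / 0.04
= 72175.0


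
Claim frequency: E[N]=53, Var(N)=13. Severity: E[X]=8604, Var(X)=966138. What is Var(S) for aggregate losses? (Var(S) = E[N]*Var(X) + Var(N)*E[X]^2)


Var(S) = E[N]*Var(X) + Var(N)*E[X]^2
= 53*966138 + 13*8604^2
= 51205314 + 962374608
= 1.0136e+09


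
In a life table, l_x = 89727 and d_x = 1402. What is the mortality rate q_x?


q_x = d_x / l_x
= 1402 / 89727
= 0.0156


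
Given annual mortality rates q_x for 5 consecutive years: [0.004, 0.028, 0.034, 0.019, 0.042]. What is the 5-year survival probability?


p_k = 1 - q_k for each year
Survival = product of (1 - q_k)
= 0.996 * 0.972 * 0.966 * 0.981 * 0.958
= 0.8789


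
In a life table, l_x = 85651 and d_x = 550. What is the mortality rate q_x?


q_x = d_x / l_x
= 550 / 85651
= 0.0064


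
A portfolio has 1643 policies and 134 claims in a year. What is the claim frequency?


frequency = claims / policies
= 134 / 1643
= 0.0816


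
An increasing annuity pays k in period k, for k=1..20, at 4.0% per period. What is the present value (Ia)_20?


(Ia)_n = sum_{k=1}^{n} k * v^k, v = 1/(1+i)
v = 0.961538
Sum computed term by term:
(Ia)_20 = 125.155


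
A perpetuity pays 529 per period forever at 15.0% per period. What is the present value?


PV = PMT / i
= 529 / 0.15
= 3526.6667


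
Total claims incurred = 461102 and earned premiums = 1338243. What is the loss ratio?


Loss ratio = claims / premiums
= 461102 / 1338243
= 0.3446


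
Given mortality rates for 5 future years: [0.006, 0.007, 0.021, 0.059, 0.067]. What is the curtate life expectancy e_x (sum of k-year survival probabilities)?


e_x = sum_{k=1}^{n} k_p_x
k_p_x values:
  1_p_x = 0.994
  2_p_x = 0.987042
  3_p_x = 0.966314
  4_p_x = 0.909302
  5_p_x = 0.848378
e_x = 4.705


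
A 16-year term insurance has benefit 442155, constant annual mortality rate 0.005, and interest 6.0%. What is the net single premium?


NSP = benefit * sum_{k=0}^{n-1} k_p_x * q * v^(k+1)
With constant q=0.005, v=0.943396
Sum = 0.048976
NSP = 442155 * 0.048976
= 21655.1055


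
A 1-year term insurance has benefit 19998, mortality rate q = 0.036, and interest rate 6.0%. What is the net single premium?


NSP = benefit * q * v
v = 1/(1+i) = 0.943396
NSP = 19998 * 0.036 * 0.943396
= 679.1774


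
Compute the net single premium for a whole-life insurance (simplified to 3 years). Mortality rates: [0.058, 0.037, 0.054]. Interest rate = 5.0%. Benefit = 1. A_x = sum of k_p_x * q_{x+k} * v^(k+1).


v = 0.952381
Year 0: k_p_x=1.0, q=0.058, term=0.055238
Year 1: k_p_x=0.942, q=0.037, term=0.031614
Year 2: k_p_x=0.907146, q=0.054, term=0.042316
A_x = 0.1292


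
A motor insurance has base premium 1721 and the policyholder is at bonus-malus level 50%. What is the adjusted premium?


adjusted = base * BM_level / 100
= 1721 * 50 / 100
= 1721 * 0.5
= 860.5


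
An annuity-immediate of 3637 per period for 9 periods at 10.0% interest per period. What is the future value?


FV = PMT * ((1+i)^n - 1) / i
= 3637 * ((1.1)^9 - 1) / 0.1
= 3637 * (2.357948 - 1) / 0.1
= 49388.5575


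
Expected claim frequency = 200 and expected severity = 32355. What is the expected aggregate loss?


E[S] = E[N] * E[X]
= 200 * 32355
= 6.4710e+06


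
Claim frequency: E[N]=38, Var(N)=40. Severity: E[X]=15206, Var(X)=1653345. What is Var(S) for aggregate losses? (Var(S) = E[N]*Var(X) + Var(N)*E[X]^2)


Var(S) = E[N]*Var(X) + Var(N)*E[X]^2
= 38*1653345 + 40*15206^2
= 62827110 + 9248897440
= 9.3117e+09


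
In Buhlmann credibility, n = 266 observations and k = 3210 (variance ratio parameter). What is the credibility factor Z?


Z = n / (n + k)
= 266 / (266 + 3210)
= 266 / 3476
= 0.0765


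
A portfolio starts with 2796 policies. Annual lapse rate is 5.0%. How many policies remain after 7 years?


remaining = initial * (1 - lapse)^years
= 2796 * (1 - 0.05)^7
= 2796 * 0.698337
= 1952.5511


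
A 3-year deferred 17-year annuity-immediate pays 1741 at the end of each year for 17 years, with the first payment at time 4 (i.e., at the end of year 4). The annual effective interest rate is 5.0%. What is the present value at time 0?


PV at time 3 of the 17-year annuity-immediate:
a_n = 1741 * (1-(1+0.05)^(-17))/0.05 = 19628.1493
Discount back 3 years to time 0:
PV = 19628.1493 * (1+0.05)^(-3)
= 19628.1493 * 0.863838
= 16955.5334


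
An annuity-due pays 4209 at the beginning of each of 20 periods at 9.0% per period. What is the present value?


PV_due = PMT * (1-(1+i)^(-n))/i * (1+i)
PV_immediate = 38422.0487
PV_due = 38422.0487 * 1.09
= 41880.0331


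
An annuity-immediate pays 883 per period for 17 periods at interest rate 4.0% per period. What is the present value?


PV = PMT * (1 - (1+i)^(-n)) / i
= 883 * (1 - (1+0.04)^(-17)) / 0.04
= 883 * (1 - 0.513373) / 0.04
= 883 * 12.165669
= 10742.2856


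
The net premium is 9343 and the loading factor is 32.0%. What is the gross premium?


Gross = net * (1 + loading)
= 9343 * (1 + 0.32)
= 9343 * 1.32
= 12332.76


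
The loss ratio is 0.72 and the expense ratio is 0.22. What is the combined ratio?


Combined ratio = loss ratio + expense ratio
= 0.72 + 0.22
= 0.94


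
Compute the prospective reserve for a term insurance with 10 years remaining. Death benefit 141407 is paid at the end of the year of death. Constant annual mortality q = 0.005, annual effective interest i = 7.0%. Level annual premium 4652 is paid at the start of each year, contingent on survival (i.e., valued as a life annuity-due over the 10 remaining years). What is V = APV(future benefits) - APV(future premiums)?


v = 1/(1+i) = 0.934579
APV(future benefits) per unit = sum_{k=0}^{9} k_p_x * q * v^(k+1) = 0.034434
APV(future benefits) = 141407 * 0.034434 = 4869.1506
Life annuity-due factor ä_{x:10} = sum_{k=0}^{9} k_p_x * v^k = 7.368788
APV(future premiums) = 4652 * 7.368788 = 34279.6022
V = 4869.1506 - 34279.6022
= -29410.4517


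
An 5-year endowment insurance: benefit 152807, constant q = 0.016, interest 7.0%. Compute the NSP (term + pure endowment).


Term component = 9730.08
Pure endowment = 5_p_x * v^5 * benefit = 0.922519 * 0.712986 * 152807 = 100507.82
NSP = 110237.9


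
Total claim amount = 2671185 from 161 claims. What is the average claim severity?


severity = total / number
= 2671185 / 161
= 16591.2112


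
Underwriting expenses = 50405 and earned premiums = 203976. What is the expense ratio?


Expense ratio = expenses / premiums
= 50405 / 203976
= 0.2471


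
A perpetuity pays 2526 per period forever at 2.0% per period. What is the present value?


PV = PMT / i
= 2526 / 0.02
= 126300.0


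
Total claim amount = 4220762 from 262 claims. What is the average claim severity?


severity = total / number
= 4220762 / 262
= 16109.7786


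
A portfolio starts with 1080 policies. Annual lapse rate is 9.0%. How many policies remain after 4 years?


remaining = initial * (1 - lapse)^years
= 1080 * (1 - 0.09)^4
= 1080 * 0.68575
= 740.6096


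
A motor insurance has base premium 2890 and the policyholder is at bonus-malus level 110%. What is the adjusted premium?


adjusted = base * BM_level / 100
= 2890 * 110 / 100
= 2890 * 1.1
= 3179.0


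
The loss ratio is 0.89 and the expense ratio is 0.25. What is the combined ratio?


Combined ratio = loss ratio + expense ratio
= 0.89 + 0.25
= 1.14


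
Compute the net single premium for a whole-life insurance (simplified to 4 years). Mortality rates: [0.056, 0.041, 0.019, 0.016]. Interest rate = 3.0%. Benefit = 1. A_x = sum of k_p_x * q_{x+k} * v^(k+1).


v = 0.970874
Year 0: k_p_x=1.0, q=0.056, term=0.054369
Year 1: k_p_x=0.944, q=0.041, term=0.036482
Year 2: k_p_x=0.905296, q=0.019, term=0.015741
Year 3: k_p_x=0.888095, q=0.016, term=0.012625
A_x = 0.1192


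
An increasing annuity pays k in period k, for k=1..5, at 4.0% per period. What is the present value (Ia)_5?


(Ia)_n = sum_{k=1}^{n} k * v^k, v = 1/(1+i)
v = 0.961538
Sum computed term by term:
(Ia)_5 = 13.0065


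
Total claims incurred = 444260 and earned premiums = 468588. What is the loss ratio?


Loss ratio = claims / premiums
= 444260 / 468588
= 0.9481


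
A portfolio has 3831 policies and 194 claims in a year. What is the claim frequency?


frequency = claims / policies
= 194 / 3831
= 0.0506


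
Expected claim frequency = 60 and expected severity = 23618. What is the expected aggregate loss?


E[S] = E[N] * E[X]
= 60 * 23618
= 1.4171e+06


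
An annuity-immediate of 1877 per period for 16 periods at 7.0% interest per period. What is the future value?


FV = PMT * ((1+i)^n - 1) / i
= 1877 * ((1.07)^16 - 1) / 0.07
= 1877 * (2.952164 - 1) / 0.07
= 52345.8765


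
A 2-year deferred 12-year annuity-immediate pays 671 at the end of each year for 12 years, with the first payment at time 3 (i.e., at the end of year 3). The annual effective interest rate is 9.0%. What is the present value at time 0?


PV at time 2 of the 12-year annuity-immediate:
a_n = 671 * (1-(1+0.09)^(-12))/0.09 = 4804.8467
Discount back 2 years to time 0:
PV = 4804.8467 * (1+0.09)^(-2)
= 4804.8467 * 0.84168
= 4044.1433


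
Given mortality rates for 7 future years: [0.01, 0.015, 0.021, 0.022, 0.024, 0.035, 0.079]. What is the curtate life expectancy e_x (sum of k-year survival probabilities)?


e_x = sum_{k=1}^{n} k_p_x
k_p_x values:
  1_p_x = 0.99
  2_p_x = 0.97515
  3_p_x = 0.954672
  4_p_x = 0.933669
  5_p_x = 0.911261
  6_p_x = 0.879367
  7_p_x = 0.809897
e_x = 6.454


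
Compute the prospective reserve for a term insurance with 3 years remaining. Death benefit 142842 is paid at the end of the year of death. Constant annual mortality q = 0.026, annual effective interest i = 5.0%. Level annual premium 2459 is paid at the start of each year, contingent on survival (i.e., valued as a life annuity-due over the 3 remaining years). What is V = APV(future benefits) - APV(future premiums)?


v = 1/(1+i) = 0.952381
APV(future benefits) per unit = sum_{k=0}^{2} k_p_x * q * v^(k+1) = 0.069039
APV(future benefits) = 142842 * 0.069039 = 9861.6076
Life annuity-due factor ä_{x:3} = sum_{k=0}^{2} k_p_x * v^k = 2.788096
APV(future premiums) = 2459 * 2.788096 = 6855.9284
V = 9861.6076 - 6855.9284
= 3005.6792


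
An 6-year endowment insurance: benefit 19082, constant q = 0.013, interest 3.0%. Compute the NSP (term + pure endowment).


Term component = 1302.3634
Pure endowment = 6_p_x * v^6 * benefit = 0.924491 * 0.837484 * 19082 = 14774.1825
NSP = 16076.5459


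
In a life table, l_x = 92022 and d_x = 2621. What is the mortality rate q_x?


q_x = d_x / l_x
= 2621 / 92022
= 0.0285


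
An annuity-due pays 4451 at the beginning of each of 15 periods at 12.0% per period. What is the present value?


PV_due = PMT * (1-(1+i)^(-n))/i * (1+i)
PV_immediate = 30315.1578
PV_due = 30315.1578 * 1.12
= 33952.9768


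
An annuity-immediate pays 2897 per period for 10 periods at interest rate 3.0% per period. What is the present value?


PV = PMT * (1 - (1+i)^(-n)) / i
= 2897 * (1 - (1+0.03)^(-10)) / 0.03
= 2897 * (1 - 0.744094) / 0.03
= 2897 * 8.530203
= 24711.9976


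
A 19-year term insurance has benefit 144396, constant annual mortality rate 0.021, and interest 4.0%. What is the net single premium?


NSP = benefit * sum_{k=0}^{n-1} k_p_x * q * v^(k+1)
With constant q=0.021, v=0.961538
Sum = 0.235086
NSP = 144396 * 0.235086
= 33945.5214


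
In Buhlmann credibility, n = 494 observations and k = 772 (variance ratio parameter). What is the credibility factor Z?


Z = n / (n + k)
= 494 / (494 + 772)
= 494 / 1266
= 0.3902


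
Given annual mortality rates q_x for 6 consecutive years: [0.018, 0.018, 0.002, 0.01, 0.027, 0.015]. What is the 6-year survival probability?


p_k = 1 - q_k for each year
Survival = product of (1 - q_k)
= 0.982 * 0.982 * 0.998 * 0.99 * 0.973 * 0.985
= 0.9131


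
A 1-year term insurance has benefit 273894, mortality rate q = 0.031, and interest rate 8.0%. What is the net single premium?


NSP = benefit * q * v
v = 1/(1+i) = 0.925926
NSP = 273894 * 0.031 * 0.925926
= 7861.7722


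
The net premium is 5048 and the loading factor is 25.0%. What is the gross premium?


Gross = net * (1 + loading)
= 5048 * (1 + 0.25)
= 5048 * 1.25
= 6310.0


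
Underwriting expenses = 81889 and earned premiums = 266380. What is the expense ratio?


Expense ratio = expenses / premiums
= 81889 / 266380
= 0.3074


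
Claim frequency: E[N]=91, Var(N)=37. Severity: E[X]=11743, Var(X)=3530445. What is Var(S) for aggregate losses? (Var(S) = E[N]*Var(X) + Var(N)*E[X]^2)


Var(S) = E[N]*Var(X) + Var(N)*E[X]^2
= 91*3530445 + 37*11743^2
= 321270495 + 5102227813
= 5.4235e+09


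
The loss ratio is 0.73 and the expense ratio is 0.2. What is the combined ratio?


Combined ratio = loss ratio + expense ratio
= 0.73 + 0.2
= 0.93


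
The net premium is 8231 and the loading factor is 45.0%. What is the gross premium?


Gross = net * (1 + loading)
= 8231 * (1 + 0.45)
= 8231 * 1.45
= 11934.95


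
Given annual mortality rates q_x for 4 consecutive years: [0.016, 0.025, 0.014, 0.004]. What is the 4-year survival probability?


p_k = 1 - q_k for each year
Survival = product of (1 - q_k)
= 0.984 * 0.975 * 0.986 * 0.996
= 0.9422


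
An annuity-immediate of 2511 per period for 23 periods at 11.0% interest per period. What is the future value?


FV = PMT * ((1+i)^n - 1) / i
= 2511 * ((1.11)^23 - 1) / 0.11
= 2511 * (11.026267 - 1) / 0.11
= 228872.3355


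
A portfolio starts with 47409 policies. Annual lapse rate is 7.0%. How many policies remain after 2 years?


remaining = initial * (1 - lapse)^years
= 47409 * (1 - 0.07)^2
= 47409 * 0.8649
= 41004.0441


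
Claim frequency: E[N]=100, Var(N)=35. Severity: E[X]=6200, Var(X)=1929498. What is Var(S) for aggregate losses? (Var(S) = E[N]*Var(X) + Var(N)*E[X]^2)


Var(S) = E[N]*Var(X) + Var(N)*E[X]^2
= 100*1929498 + 35*6200^2
= 192949800 + 1345400000
= 1.5383e+09


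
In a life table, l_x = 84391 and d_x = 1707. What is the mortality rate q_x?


q_x = d_x / l_x
= 1707 / 84391
= 0.0202


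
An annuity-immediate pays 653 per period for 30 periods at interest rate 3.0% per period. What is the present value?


PV = PMT * (1 - (1+i)^(-n)) / i
= 653 * (1 - (1+0.03)^(-30)) / 0.03
= 653 * (1 - 0.411987) / 0.03
= 653 * 19.600441
= 12799.0882


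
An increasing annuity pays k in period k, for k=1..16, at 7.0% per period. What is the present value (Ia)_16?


(Ia)_n = sum_{k=1}^{n} k * v^k, v = 1/(1+i)
v = 0.934579
Sum computed term by term:
(Ia)_16 = 66.9737


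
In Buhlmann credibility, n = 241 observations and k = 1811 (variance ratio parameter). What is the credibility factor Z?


Z = n / (n + k)
= 241 / (241 + 1811)
= 241 / 2052
= 0.1174


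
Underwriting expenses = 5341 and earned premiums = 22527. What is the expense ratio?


Expense ratio = expenses / premiums
= 5341 / 22527
= 0.2371


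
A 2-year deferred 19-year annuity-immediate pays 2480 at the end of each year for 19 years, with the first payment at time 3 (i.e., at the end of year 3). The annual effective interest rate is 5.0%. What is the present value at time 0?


PV at time 2 of the 19-year annuity-immediate:
a_n = 2480 * (1-(1+0.05)^(-19))/0.05 = 29971.5957
Discount back 2 years to time 0:
PV = 29971.5957 * (1+0.05)^(-2)
= 29971.5957 * 0.907029
= 27185.1208


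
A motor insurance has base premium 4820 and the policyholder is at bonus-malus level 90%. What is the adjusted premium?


adjusted = base * BM_level / 100
= 4820 * 90 / 100
= 4820 * 0.9
= 4338.0


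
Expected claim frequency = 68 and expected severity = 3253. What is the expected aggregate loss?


E[S] = E[N] * E[X]
= 68 * 3253
= 221204


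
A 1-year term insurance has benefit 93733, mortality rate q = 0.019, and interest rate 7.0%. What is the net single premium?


NSP = benefit * q * v
v = 1/(1+i) = 0.934579
NSP = 93733 * 0.019 * 0.934579
= 1664.4178


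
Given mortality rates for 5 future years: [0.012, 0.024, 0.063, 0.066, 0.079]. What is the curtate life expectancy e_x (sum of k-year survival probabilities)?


e_x = sum_{k=1}^{n} k_p_x
k_p_x values:
  1_p_x = 0.988
  2_p_x = 0.964288
  3_p_x = 0.903538
  4_p_x = 0.843904
  5_p_x = 0.777236
e_x = 4.477


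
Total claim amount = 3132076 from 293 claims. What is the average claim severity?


severity = total / number
= 3132076 / 293
= 10689.6792


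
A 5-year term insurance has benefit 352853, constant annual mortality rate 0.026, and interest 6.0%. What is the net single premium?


NSP = benefit * sum_{k=0}^{n-1} k_p_x * q * v^(k+1)
With constant q=0.026, v=0.943396
Sum = 0.104291
NSP = 352853 * 0.104291
= 36799.5016


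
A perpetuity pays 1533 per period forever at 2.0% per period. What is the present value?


PV = PMT / i
= 1533 / 0.02
= 76650.0


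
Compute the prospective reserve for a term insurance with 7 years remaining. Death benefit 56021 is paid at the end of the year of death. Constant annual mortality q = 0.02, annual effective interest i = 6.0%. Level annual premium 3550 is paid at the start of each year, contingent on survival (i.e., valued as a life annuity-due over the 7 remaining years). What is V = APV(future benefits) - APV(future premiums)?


v = 1/(1+i) = 0.943396
APV(future benefits) per unit = sum_{k=0}^{6} k_p_x * q * v^(k+1) = 0.105662
APV(future benefits) = 56021 * 0.105662 = 5919.276
Life annuity-due factor ä_{x:7} = sum_{k=0}^{6} k_p_x * v^k = 5.600072
APV(future premiums) = 3550 * 5.600072 = 19880.2554
V = 5919.276 - 19880.2554
= -13960.9793


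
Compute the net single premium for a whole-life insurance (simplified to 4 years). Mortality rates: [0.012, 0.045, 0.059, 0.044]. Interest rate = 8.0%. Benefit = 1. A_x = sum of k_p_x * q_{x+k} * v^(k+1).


v = 0.925926
Year 0: k_p_x=1.0, q=0.012, term=0.011111
Year 1: k_p_x=0.988, q=0.045, term=0.038117
Year 2: k_p_x=0.94354, q=0.059, term=0.044192
Year 3: k_p_x=0.887871, q=0.044, term=0.028715
A_x = 0.1221


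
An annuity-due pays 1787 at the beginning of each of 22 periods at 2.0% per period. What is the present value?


PV_due = PMT * (1-(1+i)^(-n))/i * (1+i)
PV_immediate = 31554.9321
PV_due = 31554.9321 * 1.02
= 32186.0308


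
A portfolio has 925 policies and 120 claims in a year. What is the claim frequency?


frequency = claims / policies
= 120 / 925
= 0.1297


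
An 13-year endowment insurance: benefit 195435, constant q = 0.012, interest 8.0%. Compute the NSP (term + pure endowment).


Term component = 17479.7749
Pure endowment = 13_p_x * v^13 * benefit = 0.854752 * 0.367698 * 195435 = 61423.3928
NSP = 78903.1676


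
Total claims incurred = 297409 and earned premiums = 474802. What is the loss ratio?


Loss ratio = claims / premiums
= 297409 / 474802
= 0.6264


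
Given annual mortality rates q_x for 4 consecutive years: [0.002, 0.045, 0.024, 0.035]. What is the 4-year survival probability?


p_k = 1 - q_k for each year
Survival = product of (1 - q_k)
= 0.998 * 0.955 * 0.976 * 0.965
= 0.8977


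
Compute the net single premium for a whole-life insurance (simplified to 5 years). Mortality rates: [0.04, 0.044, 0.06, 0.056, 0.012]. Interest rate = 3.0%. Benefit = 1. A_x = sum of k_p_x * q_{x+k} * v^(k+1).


v = 0.970874
Year 0: k_p_x=1.0, q=0.04, term=0.038835
Year 1: k_p_x=0.96, q=0.044, term=0.039815
Year 2: k_p_x=0.91776, q=0.06, term=0.050393
Year 3: k_p_x=0.862694, q=0.056, term=0.042924
Year 4: k_p_x=0.814384, q=0.012, term=0.00843
A_x = 0.1804


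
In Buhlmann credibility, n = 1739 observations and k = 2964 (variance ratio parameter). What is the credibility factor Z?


Z = n / (n + k)
= 1739 / (1739 + 2964)
= 1739 / 4703
= 0.3698


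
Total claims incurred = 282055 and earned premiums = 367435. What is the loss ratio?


Loss ratio = claims / premiums
= 282055 / 367435
= 0.7676


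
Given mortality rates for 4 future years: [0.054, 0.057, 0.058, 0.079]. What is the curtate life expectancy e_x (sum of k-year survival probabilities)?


e_x = sum_{k=1}^{n} k_p_x
k_p_x values:
  1_p_x = 0.946
  2_p_x = 0.892078
  3_p_x = 0.840337
  4_p_x = 0.773951
e_x = 3.4524


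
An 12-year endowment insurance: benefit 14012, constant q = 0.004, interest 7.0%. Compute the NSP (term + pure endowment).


Term component = 436.9002
Pure endowment = 12_p_x * v^12 * benefit = 0.953042 * 0.444012 * 14012 = 5929.3469
NSP = 6366.247


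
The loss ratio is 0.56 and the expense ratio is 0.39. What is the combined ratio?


Combined ratio = loss ratio + expense ratio
= 0.56 + 0.39
= 0.95


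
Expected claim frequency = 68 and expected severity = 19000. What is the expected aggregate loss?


E[S] = E[N] * E[X]
= 68 * 19000
= 1.2920e+06


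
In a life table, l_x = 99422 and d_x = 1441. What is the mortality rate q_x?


q_x = d_x / l_x
= 1441 / 99422
= 0.0145


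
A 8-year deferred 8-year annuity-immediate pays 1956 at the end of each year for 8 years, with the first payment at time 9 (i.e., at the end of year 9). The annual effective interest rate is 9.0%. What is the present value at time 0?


PV at time 8 of the 8-year annuity-immediate:
a_n = 1956 * (1-(1+0.09)^(-8))/0.09 = 10826.1062
Discount back 8 years to time 0:
PV = 10826.1062 * (1+0.09)^(-8)
= 10826.1062 * 0.501866
= 5433.2576


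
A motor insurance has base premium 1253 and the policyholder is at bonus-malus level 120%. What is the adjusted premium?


adjusted = base * BM_level / 100
= 1253 * 120 / 100
= 1253 * 1.2
= 1503.6


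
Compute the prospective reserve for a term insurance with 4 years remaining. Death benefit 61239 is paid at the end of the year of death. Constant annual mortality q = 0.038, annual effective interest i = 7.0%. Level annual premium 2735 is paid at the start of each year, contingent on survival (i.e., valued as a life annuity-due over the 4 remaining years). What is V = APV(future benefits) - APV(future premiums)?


v = 1/(1+i) = 0.934579
APV(future benefits) per unit = sum_{k=0}^{3} k_p_x * q * v^(k+1) = 0.121959
APV(future benefits) = 61239 * 0.121959 = 7468.6618
Life annuity-due factor ä_{x:4} = sum_{k=0}^{3} k_p_x * v^k = 3.434115
APV(future premiums) = 2735 * 3.434115 = 9392.3056
V = 7468.6618 - 9392.3056
= -1923.6438


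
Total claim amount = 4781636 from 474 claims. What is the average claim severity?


severity = total / number
= 4781636 / 474
= 10087.8397


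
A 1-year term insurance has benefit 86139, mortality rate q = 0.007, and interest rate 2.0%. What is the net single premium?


NSP = benefit * q * v
v = 1/(1+i) = 0.980392
NSP = 86139 * 0.007 * 0.980392
= 591.15


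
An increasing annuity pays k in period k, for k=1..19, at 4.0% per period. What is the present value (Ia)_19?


(Ia)_n = sum_{k=1}^{n} k * v^k, v = 1/(1+i)
v = 0.961538
Sum computed term by term:
(Ia)_19 = 116.0273


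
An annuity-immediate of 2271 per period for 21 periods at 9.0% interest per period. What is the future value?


FV = PMT * ((1+i)^n - 1) / i
= 2271 * ((1.09)^21 - 1) / 0.09
= 2271 * (6.108808 - 1) / 0.09
= 128912.2486


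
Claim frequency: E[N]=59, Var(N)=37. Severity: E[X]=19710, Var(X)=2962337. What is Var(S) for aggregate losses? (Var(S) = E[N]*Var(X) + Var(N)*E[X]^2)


Var(S) = E[N]*Var(X) + Var(N)*E[X]^2
= 59*2962337 + 37*19710^2
= 174777883 + 14373911700
= 1.4549e+10


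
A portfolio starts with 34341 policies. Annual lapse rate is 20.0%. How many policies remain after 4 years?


remaining = initial * (1 - lapse)^years
= 34341 * (1 - 0.2)^4
= 34341 * 0.4096
= 14066.0736


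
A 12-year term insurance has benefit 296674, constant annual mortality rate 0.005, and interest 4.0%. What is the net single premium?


NSP = benefit * sum_{k=0}^{n-1} k_p_x * q * v^(k+1)
With constant q=0.005, v=0.961538
Sum = 0.045763
NSP = 296674 * 0.045763
= 13576.632


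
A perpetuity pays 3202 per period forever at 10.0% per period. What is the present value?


PV = PMT / i
= 3202 / 0.1
= 32020.0


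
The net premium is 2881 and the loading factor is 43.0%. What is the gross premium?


Gross = net * (1 + loading)
= 2881 * (1 + 0.43)
= 2881 * 1.43
= 4119.83


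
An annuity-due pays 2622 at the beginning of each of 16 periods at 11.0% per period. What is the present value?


PV_due = PMT * (1-(1+i)^(-n))/i * (1+i)
PV_immediate = 19348.1622
PV_due = 19348.1622 * 1.11
= 21476.46


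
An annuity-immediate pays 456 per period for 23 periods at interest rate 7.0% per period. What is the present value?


PV = PMT * (1 - (1+i)^(-n)) / i
= 456 * (1 - (1+0.07)^(-23)) / 0.07
= 456 * (1 - 0.210947) / 0.07
= 456 * 11.272187
= 5140.1174


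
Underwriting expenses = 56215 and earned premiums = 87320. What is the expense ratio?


Expense ratio = expenses / premiums
= 56215 / 87320
= 0.6438


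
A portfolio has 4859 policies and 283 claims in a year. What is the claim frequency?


frequency = claims / policies
= 283 / 4859
= 0.0582


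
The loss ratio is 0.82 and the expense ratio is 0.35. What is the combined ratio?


Combined ratio = loss ratio + expense ratio
= 0.82 + 0.35
= 1.17


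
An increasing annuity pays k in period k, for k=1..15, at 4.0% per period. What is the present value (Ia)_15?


(Ia)_n = sum_{k=1}^{n} k * v^k, v = 1/(1+i)
v = 0.961538
Sum computed term by term:
(Ia)_15 = 80.8539


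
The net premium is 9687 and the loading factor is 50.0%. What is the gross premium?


Gross = net * (1 + loading)
= 9687 * (1 + 0.5)
= 9687 * 1.5
= 14530.5


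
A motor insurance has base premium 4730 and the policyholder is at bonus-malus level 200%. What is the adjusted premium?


adjusted = base * BM_level / 100
= 4730 * 200 / 100
= 4730 * 2.0
= 9460.0


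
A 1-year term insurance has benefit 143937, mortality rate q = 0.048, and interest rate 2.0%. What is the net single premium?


NSP = benefit * q * v
v = 1/(1+i) = 0.980392
NSP = 143937 * 0.048 * 0.980392
= 6773.5059


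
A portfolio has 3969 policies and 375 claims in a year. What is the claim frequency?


frequency = claims / policies
= 375 / 3969
= 0.0945


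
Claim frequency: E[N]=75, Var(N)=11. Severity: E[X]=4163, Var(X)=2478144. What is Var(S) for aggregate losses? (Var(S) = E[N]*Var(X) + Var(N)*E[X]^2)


Var(S) = E[N]*Var(X) + Var(N)*E[X]^2
= 75*2478144 + 11*4163^2
= 185860800 + 190636259
= 3.7650e+08


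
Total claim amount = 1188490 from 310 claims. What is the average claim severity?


severity = total / number
= 1188490 / 310
= 3833.8387


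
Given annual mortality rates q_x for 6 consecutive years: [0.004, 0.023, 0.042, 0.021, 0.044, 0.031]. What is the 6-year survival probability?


p_k = 1 - q_k for each year
Survival = product of (1 - q_k)
= 0.996 * 0.977 * 0.958 * 0.979 * 0.956 * 0.969
= 0.8454


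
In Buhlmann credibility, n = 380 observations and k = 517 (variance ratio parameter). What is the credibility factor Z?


Z = n / (n + k)
= 380 / (380 + 517)
= 380 / 897
= 0.4236


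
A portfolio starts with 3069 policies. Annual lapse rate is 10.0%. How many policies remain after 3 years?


remaining = initial * (1 - lapse)^years
= 3069 * (1 - 0.1)^3
= 3069 * 0.729
= 2237.301


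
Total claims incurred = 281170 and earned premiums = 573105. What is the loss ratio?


Loss ratio = claims / premiums
= 281170 / 573105
= 0.4906


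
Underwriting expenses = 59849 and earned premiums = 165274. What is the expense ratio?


Expense ratio = expenses / premiums
= 59849 / 165274
= 0.3621


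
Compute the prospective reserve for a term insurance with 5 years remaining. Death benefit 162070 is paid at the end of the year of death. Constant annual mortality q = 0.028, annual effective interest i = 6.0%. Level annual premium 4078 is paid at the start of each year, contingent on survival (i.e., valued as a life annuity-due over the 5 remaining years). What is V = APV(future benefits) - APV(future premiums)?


v = 1/(1+i) = 0.943396
APV(future benefits) per unit = sum_{k=0}^{4} k_p_x * q * v^(k+1) = 0.111892
APV(future benefits) = 162070 * 0.111892 = 18134.37
Life annuity-due factor ä_{x:5} = sum_{k=0}^{4} k_p_x * v^k = 4.235919
APV(future premiums) = 4078 * 4.235919 = 17274.0787
V = 18134.37 - 17274.0787
= 860.2912
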